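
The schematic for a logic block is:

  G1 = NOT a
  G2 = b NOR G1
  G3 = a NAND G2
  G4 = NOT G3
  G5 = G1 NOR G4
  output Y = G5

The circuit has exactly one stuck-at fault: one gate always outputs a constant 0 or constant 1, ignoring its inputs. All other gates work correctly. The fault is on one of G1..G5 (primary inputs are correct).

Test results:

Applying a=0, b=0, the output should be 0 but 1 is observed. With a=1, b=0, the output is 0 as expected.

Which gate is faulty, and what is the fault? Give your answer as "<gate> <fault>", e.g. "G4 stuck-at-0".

Fault-free values for test 1 (a=0, b=0): G1=1, G2=0, G3=1, G4=0, G5=0, giving Y=0. Observed 1.
Test 1: faults giving observed 1 are {G1 stuck-at-0, G5 stuck-at-1}.
Test 2 (a=1, b=0): fault-free G1=0, G2=1, G3=0, G4=1, G5=0 → 0; observed 0. Eliminates G5 stuck-at-1.
Only G1 stuck-at-0 is consistent with every test.

G1 stuck-at-0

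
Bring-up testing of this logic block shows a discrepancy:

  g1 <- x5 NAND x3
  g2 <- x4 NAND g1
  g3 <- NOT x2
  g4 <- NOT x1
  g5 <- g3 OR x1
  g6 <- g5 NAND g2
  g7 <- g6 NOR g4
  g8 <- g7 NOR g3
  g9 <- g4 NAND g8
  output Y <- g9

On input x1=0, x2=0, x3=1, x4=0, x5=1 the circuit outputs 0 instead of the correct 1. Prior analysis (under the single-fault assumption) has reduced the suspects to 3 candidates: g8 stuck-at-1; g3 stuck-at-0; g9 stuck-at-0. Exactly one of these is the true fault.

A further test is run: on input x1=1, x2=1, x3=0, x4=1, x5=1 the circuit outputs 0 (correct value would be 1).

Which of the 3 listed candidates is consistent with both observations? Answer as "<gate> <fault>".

g9 stuck-at-0

Evaluate each candidate on input x1=1, x2=1, x3=0, x4=1, x5=1:
  g8 stuck-at-1: g1=1, g2=0, g3=0, g4=0, g5=1, g6=1, g7=0, g8=1 [stuck-at-1], g9=1 → 1 — eliminated
  g3 stuck-at-0: g1=1, g2=0, g3=0 [stuck-at-0], g4=0, g5=1, g6=1, g7=0, g8=1, g9=1 → 1 — eliminated
  g9 stuck-at-0: g1=1, g2=0, g3=0, g4=0, g5=1, g6=1, g7=0, g8=1, g9=0 [stuck-at-0] → 0 — matches
Only g9 stuck-at-0 reproduces the observed 0.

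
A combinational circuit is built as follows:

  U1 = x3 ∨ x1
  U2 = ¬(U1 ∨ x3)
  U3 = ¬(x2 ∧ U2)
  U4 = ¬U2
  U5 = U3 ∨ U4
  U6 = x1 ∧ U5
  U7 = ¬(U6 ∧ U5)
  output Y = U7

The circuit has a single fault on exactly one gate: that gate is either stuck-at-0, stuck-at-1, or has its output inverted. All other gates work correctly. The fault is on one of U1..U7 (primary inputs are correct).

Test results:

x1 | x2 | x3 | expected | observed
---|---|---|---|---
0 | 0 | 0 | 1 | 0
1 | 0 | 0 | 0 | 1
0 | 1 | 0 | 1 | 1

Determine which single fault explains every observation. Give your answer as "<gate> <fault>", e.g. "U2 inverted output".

U6 inverted output

Fault-free values for test 1 (x1=0, x2=0, x3=0): U1=0, U2=1, U3=1, U4=0, U5=1, U6=0, U7=1, giving Y=1. Observed 0.
Test 1: faults giving observed 0 are {U6 stuck-at-1, U6 inverted output, U7 stuck-at-0, U7 inverted output}.
Test 2 (x1=1, x2=0, x3=0): fault-free U1=1, U2=0, U3=1, U4=1, U5=1, U6=1, U7=0 → 0; observed 1. Eliminates U6 stuck-at-1, U7 stuck-at-0.
Test 3 (x1=0, x2=1, x3=0): fault-free U1=0, U2=1, U3=0, U4=0, U5=0, U6=0, U7=1 → 1; observed 1. Eliminates U7 inverted output.
Only U6 inverted output is consistent with every test.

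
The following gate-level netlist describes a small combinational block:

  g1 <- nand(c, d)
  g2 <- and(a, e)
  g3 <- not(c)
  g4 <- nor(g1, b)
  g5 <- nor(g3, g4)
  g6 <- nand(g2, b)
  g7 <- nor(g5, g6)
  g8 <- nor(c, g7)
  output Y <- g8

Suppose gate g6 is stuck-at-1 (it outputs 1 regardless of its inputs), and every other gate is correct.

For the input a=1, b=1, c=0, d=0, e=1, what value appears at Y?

1

Propagate with g6 forced: g1=1, g2=1, g3=1, g4=0, g5=0, g6=1 [stuck-at-1], g7=0, g8=1.
So Y = 1. (Without the fault it would be 0.)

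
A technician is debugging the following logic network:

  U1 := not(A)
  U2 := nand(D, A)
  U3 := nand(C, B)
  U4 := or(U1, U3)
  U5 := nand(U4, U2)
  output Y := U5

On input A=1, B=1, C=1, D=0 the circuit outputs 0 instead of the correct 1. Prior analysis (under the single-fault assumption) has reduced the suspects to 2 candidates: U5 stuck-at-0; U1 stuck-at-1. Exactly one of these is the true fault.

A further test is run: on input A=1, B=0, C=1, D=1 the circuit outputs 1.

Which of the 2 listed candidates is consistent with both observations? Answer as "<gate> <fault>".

U1 stuck-at-1

Evaluate each candidate on input A=1, B=0, C=1, D=1:
  U5 stuck-at-0: U1=0, U2=0, U3=1, U4=1, U5=0 [stuck-at-0] → 0 — eliminated
  U1 stuck-at-1: U1=1 [stuck-at-1], U2=0, U3=1, U4=1, U5=1 → 1 — matches
Only U1 stuck-at-1 reproduces the observed 1.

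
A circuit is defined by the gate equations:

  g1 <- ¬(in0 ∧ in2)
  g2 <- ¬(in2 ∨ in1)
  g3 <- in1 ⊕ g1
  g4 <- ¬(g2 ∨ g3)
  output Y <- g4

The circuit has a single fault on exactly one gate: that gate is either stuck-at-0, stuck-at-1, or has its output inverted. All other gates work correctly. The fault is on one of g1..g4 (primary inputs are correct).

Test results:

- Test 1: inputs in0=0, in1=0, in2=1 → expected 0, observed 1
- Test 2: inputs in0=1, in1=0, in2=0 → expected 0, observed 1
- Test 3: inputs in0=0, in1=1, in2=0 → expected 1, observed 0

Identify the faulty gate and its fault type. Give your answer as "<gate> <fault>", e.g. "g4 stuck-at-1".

g4 inverted output

Fault-free values for test 1 (in0=0, in1=0, in2=1): g1=1, g2=0, g3=1, g4=0, giving Y=0. Observed 1.
Test 1: faults giving observed 1 are {g1 stuck-at-0, g1 inverted output, g3 stuck-at-0, g3 inverted output, g4 stuck-at-1, g4 inverted output}.
Test 2 (in0=1, in1=0, in2=0): fault-free g1=1, g2=1, g3=1, g4=0 → 0; observed 1. Eliminates g1 stuck-at-0, g1 inverted output, g3 stuck-at-0, g3 inverted output.
Test 3 (in0=0, in1=1, in2=0): fault-free g1=1, g2=0, g3=0, g4=1 → 1; observed 0. Eliminates g4 stuck-at-1.
Only g4 inverted output is consistent with every test.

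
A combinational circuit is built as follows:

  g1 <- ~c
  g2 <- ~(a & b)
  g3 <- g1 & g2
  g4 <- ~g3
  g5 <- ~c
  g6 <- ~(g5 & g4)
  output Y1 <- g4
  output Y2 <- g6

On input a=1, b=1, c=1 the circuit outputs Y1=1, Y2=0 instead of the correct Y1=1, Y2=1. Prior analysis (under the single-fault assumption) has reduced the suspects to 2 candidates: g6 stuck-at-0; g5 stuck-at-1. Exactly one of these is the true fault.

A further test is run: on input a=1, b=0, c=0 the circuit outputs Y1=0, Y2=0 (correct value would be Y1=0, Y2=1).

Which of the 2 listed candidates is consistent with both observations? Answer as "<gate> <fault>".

Evaluate each candidate on input a=1, b=0, c=0:
  g6 stuck-at-0: g1=1, g2=1, g3=1, g4=0, g5=1, g6=0 [stuck-at-0] → Y1=0, Y2=0 — matches
  g5 stuck-at-1: g1=1, g2=1, g3=1, g4=0, g5=1 [stuck-at-1], g6=1 → Y1=0, Y2=1 — eliminated
Only g6 stuck-at-0 reproduces the observed Y1=0, Y2=0.

g6 stuck-at-0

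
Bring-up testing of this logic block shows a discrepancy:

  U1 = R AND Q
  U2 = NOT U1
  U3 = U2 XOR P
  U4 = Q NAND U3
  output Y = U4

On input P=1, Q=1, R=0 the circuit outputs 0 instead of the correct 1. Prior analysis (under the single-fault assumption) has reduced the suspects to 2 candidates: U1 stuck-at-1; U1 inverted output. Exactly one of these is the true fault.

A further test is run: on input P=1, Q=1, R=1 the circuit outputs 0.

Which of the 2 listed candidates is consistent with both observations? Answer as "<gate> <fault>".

U1 stuck-at-1

Evaluate each candidate on input P=1, Q=1, R=1:
  U1 stuck-at-1: U1=1 [stuck-at-1], U2=0, U3=1, U4=0 → 0 — matches
  U1 inverted output: U1=0 [inverted output], U2=1, U3=0, U4=1 → 1 — eliminated
Only U1 stuck-at-1 reproduces the observed 0.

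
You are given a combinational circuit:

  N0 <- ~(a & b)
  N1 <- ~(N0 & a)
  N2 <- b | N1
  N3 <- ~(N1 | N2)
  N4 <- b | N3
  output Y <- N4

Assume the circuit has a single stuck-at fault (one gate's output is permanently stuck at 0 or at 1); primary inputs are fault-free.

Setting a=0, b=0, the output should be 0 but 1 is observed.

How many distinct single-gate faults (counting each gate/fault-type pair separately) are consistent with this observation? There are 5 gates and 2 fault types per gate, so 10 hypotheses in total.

Fault-free: N0=1, N1=1, N2=1, N3=0, N4=0 → 0. Observed 1.
  N0 stuck-at-0: output 0 ✗
  N0 stuck-at-1: output 0 ✗
  N1 stuck-at-0: output 1 ✓
  N1 stuck-at-1: output 0 ✗
  N2 stuck-at-0: output 0 ✗
  N2 stuck-at-1: output 0 ✗
  N3 stuck-at-0: output 0 ✗
  N3 stuck-at-1: output 1 ✓
  N4 stuck-at-0: output 0 ✗
  N4 stuck-at-1: output 1 ✓
Consistent faults: {N1 stuck-at-0, N3 stuck-at-1, N4 stuck-at-1} — 3 in all.

3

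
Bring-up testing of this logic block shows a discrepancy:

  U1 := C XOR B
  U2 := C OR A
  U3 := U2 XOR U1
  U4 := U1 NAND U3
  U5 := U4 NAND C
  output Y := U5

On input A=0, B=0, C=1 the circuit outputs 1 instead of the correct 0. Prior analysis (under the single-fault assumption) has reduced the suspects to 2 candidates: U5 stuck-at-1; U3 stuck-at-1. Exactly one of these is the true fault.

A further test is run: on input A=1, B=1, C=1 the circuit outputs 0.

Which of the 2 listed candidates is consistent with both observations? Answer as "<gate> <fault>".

Evaluate each candidate on input A=1, B=1, C=1:
  U5 stuck-at-1: U1=0, U2=1, U3=1, U4=1, U5=1 [stuck-at-1] → 1 — eliminated
  U3 stuck-at-1: U1=0, U2=1, U3=1 [stuck-at-1], U4=1, U5=0 → 0 — matches
Only U3 stuck-at-1 reproduces the observed 0.

U3 stuck-at-1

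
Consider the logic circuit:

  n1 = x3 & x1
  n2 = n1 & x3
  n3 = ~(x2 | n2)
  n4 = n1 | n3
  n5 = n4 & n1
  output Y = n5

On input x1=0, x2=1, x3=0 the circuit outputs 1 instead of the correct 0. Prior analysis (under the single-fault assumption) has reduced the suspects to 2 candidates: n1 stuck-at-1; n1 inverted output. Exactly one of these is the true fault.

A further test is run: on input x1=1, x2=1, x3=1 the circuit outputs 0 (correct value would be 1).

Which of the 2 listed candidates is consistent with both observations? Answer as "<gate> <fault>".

Evaluate each candidate on input x1=1, x2=1, x3=1:
  n1 stuck-at-1: n1=1 [stuck-at-1], n2=1, n3=0, n4=1, n5=1 → 1 — eliminated
  n1 inverted output: n1=0 [inverted output], n2=0, n3=0, n4=0, n5=0 → 0 — matches
Only n1 inverted output reproduces the observed 0.

n1 inverted output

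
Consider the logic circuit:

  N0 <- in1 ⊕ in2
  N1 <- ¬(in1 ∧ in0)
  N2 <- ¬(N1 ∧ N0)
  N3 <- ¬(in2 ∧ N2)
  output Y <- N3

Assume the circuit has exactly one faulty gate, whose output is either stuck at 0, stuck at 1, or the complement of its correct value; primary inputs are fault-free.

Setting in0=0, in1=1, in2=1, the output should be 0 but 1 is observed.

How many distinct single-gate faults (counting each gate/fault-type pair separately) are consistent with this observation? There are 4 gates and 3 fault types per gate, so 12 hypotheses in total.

Fault-free: N0=0, N1=1, N2=1, N3=0 → 0. Observed 1.
  N0 stuck-at-0: output 0 ✗
  N0 stuck-at-1: output 1 ✓
  N0 inverted output: output 1 ✓
  N1 stuck-at-0: output 0 ✗
  N1 stuck-at-1: output 0 ✗
  N1 inverted output: output 0 ✗
  N2 stuck-at-0: output 1 ✓
  N2 stuck-at-1: output 0 ✗
  N2 inverted output: output 1 ✓
  N3 stuck-at-0: output 0 ✗
  N3 stuck-at-1: output 1 ✓
  N3 inverted output: output 1 ✓
Consistent faults: {N0 stuck-at-1, N0 inverted output, N2 stuck-at-0, N2 inverted output, N3 stuck-at-1, N3 inverted output} — 6 in all.

6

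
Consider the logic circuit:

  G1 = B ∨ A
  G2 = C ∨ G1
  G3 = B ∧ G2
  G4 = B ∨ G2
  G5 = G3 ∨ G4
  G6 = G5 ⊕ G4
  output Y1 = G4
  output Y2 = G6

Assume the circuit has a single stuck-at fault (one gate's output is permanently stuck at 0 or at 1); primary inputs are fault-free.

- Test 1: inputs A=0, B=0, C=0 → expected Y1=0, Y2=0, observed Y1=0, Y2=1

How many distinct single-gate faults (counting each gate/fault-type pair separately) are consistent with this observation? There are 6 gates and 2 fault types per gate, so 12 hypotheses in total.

Fault-free: G1=0, G2=0, G3=0, G4=0, G5=0, G6=0 → Y1=0, Y2=0. Observed Y1=0, Y2=1.
  G1 stuck-at-0: output Y1=0, Y2=0 ✗
  G1 stuck-at-1: output Y1=1, Y2=0 ✗
  G2 stuck-at-0: output Y1=0, Y2=0 ✗
  G2 stuck-at-1: output Y1=1, Y2=0 ✗
  G3 stuck-at-0: output Y1=0, Y2=0 ✗
  G3 stuck-at-1: output Y1=0, Y2=1 ✓
  G4 stuck-at-0: output Y1=0, Y2=0 ✗
  G4 stuck-at-1: output Y1=1, Y2=0 ✗
  G5 stuck-at-0: output Y1=0, Y2=0 ✗
  G5 stuck-at-1: output Y1=0, Y2=1 ✓
  G6 stuck-at-0: output Y1=0, Y2=0 ✗
  G6 stuck-at-1: output Y1=0, Y2=1 ✓
Consistent faults: {G3 stuck-at-1, G5 stuck-at-1, G6 stuck-at-1} — 3 in all.

3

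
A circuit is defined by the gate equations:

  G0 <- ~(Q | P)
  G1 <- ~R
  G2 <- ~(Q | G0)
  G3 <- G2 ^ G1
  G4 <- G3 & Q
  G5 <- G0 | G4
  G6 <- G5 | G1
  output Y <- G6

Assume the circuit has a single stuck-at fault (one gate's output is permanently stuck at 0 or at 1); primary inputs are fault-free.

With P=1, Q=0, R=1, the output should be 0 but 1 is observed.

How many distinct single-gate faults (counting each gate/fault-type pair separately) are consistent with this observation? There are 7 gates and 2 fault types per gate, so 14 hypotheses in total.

Fault-free: G0=0, G1=0, G2=1, G3=1, G4=0, G5=0, G6=0 → 0. Observed 1.
  G0 stuck-at-0: output 0 ✗
  G0 stuck-at-1: output 1 ✓
  G1 stuck-at-0: output 0 ✗
  G1 stuck-at-1: output 1 ✓
  G2 stuck-at-0: output 0 ✗
  G2 stuck-at-1: output 0 ✗
  G3 stuck-at-0: output 0 ✗
  G3 stuck-at-1: output 0 ✗
  G4 stuck-at-0: output 0 ✗
  G4 stuck-at-1: output 1 ✓
  G5 stuck-at-0: output 0 ✗
  G5 stuck-at-1: output 1 ✓
  G6 stuck-at-0: output 0 ✗
  G6 stuck-at-1: output 1 ✓
Consistent faults: {G0 stuck-at-1, G1 stuck-at-1, G4 stuck-at-1, G5 stuck-at-1, G6 stuck-at-1} — 5 in all.

5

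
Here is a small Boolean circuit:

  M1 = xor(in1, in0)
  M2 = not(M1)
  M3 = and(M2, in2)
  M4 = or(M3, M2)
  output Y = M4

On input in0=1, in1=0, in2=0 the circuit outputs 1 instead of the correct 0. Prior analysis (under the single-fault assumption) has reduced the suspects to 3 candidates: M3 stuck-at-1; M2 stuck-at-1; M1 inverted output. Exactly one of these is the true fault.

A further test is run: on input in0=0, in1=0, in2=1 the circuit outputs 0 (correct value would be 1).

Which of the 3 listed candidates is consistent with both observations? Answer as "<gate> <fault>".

M1 inverted output

Evaluate each candidate on input in0=0, in1=0, in2=1:
  M3 stuck-at-1: M1=0, M2=1, M3=1 [stuck-at-1], M4=1 → 1 — eliminated
  M2 stuck-at-1: M1=0, M2=1 [stuck-at-1], M3=1, M4=1 → 1 — eliminated
  M1 inverted output: M1=1 [inverted output], M2=0, M3=0, M4=0 → 0 — matches
Only M1 inverted output reproduces the observed 0.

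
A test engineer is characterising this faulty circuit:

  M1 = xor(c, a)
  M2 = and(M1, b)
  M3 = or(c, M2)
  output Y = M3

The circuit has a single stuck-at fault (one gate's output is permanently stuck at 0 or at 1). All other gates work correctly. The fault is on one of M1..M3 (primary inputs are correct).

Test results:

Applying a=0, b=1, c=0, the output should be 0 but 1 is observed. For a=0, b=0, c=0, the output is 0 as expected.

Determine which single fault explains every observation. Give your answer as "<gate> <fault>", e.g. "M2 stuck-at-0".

Fault-free values for test 1 (a=0, b=1, c=0): M1=0, M2=0, M3=0, giving Y=0. Observed 1.
Test 1: faults giving observed 1 are {M1 stuck-at-1, M2 stuck-at-1, M3 stuck-at-1}.
Test 2 (a=0, b=0, c=0): fault-free M1=0, M2=0, M3=0 → 0; observed 0. Eliminates M2 stuck-at-1, M3 stuck-at-1.
Only M1 stuck-at-1 is consistent with every test.

M1 stuck-at-1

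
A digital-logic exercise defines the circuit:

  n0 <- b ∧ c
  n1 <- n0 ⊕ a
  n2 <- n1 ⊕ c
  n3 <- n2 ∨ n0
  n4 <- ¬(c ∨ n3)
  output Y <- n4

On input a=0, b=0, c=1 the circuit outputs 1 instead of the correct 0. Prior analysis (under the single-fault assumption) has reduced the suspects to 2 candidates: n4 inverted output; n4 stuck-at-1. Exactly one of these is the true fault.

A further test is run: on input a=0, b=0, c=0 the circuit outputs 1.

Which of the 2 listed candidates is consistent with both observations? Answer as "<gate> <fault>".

n4 stuck-at-1

Evaluate each candidate on input a=0, b=0, c=0:
  n4 inverted output: n0=0, n1=0, n2=0, n3=0, n4=0 [inverted output] → 0 — eliminated
  n4 stuck-at-1: n0=0, n1=0, n2=0, n3=0, n4=1 [stuck-at-1] → 1 — matches
Only n4 stuck-at-1 reproduces the observed 1.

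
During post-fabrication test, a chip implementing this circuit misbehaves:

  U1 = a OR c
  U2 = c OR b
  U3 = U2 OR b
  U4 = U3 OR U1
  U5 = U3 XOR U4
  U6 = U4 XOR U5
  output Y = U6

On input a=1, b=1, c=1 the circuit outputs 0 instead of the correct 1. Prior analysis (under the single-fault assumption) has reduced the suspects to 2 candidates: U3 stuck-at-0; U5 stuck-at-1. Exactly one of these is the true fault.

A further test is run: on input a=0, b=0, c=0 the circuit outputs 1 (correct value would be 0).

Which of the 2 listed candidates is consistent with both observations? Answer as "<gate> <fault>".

Evaluate each candidate on input a=0, b=0, c=0:
  U3 stuck-at-0: U1=0, U2=0, U3=0 [stuck-at-0], U4=0, U5=0, U6=0 → 0 — eliminated
  U5 stuck-at-1: U1=0, U2=0, U3=0, U4=0, U5=1 [stuck-at-1], U6=1 → 1 — matches
Only U5 stuck-at-1 reproduces the observed 1.

U5 stuck-at-1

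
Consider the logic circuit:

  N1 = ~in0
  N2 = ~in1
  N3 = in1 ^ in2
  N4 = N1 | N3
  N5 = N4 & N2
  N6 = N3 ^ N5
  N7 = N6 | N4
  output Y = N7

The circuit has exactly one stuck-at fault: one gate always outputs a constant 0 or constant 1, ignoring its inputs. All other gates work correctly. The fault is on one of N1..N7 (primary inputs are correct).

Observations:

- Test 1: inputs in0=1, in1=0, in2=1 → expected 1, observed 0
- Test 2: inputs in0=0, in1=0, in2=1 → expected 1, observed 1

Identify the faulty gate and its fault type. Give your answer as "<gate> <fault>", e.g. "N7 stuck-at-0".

Fault-free values for test 1 (in0=1, in1=0, in2=1): N1=0, N2=1, N3=1, N4=1, N5=1, N6=0, N7=1, giving Y=1. Observed 0.
Test 1: faults giving observed 0 are {N3 stuck-at-0, N7 stuck-at-0}.
Test 2 (in0=0, in1=0, in2=1): fault-free N1=1, N2=1, N3=1, N4=1, N5=1, N6=0, N7=1 → 1; observed 1. Eliminates N7 stuck-at-0.
Only N3 stuck-at-0 is consistent with every test.

N3 stuck-at-0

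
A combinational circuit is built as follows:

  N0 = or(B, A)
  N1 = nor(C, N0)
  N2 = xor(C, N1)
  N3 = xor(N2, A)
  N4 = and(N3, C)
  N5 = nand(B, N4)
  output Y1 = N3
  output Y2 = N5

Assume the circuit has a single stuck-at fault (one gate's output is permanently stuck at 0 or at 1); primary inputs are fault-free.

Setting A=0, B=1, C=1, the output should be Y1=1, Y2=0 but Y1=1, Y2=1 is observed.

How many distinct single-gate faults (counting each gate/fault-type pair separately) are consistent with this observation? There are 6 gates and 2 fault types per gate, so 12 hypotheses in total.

Fault-free: N0=1, N1=0, N2=1, N3=1, N4=1, N5=0 → Y1=1, Y2=0. Observed Y1=1, Y2=1.
  N0 stuck-at-0: output Y1=1, Y2=0 ✗
  N0 stuck-at-1: output Y1=1, Y2=0 ✗
  N1 stuck-at-0: output Y1=1, Y2=0 ✗
  N1 stuck-at-1: output Y1=0, Y2=1 ✗
  N2 stuck-at-0: output Y1=0, Y2=1 ✗
  N2 stuck-at-1: output Y1=1, Y2=0 ✗
  N3 stuck-at-0: output Y1=0, Y2=1 ✗
  N3 stuck-at-1: output Y1=1, Y2=0 ✗
  N4 stuck-at-0: output Y1=1, Y2=1 ✓
  N4 stuck-at-1: output Y1=1, Y2=0 ✗
  N5 stuck-at-0: output Y1=1, Y2=0 ✗
  N5 stuck-at-1: output Y1=1, Y2=1 ✓
Consistent faults: {N4 stuck-at-0, N5 stuck-at-1} — 2 in all.

2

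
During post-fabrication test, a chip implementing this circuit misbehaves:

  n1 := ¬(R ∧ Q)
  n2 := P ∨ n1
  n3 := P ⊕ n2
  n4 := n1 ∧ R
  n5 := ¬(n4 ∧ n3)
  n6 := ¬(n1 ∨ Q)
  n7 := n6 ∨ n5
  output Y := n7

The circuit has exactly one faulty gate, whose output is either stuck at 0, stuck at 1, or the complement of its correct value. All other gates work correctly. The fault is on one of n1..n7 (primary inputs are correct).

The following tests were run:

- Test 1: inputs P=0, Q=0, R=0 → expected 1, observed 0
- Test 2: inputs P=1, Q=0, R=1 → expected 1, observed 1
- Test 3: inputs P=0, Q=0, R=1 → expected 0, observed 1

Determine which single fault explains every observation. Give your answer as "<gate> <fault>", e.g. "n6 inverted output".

Fault-free values for test 1 (P=0, Q=0, R=0): n1=1, n2=1, n3=1, n4=0, n5=1, n6=0, n7=1, giving Y=1. Observed 0.
Test 1: faults giving observed 0 are {n4 stuck-at-1, n4 inverted output, n5 stuck-at-0, n5 inverted output, n7 stuck-at-0, n7 inverted output}.
Test 2 (P=1, Q=0, R=1): fault-free n1=1, n2=1, n3=0, n4=1, n5=1, n6=0, n7=1 → 1; observed 1. Eliminates n5 stuck-at-0, n5 inverted output, n7 stuck-at-0, n7 inverted output.
Test 3 (P=0, Q=0, R=1): fault-free n1=1, n2=1, n3=1, n4=1, n5=0, n6=0, n7=0 → 0; observed 1. Eliminates n4 stuck-at-1.
Only n4 inverted output is consistent with every test.

n4 inverted output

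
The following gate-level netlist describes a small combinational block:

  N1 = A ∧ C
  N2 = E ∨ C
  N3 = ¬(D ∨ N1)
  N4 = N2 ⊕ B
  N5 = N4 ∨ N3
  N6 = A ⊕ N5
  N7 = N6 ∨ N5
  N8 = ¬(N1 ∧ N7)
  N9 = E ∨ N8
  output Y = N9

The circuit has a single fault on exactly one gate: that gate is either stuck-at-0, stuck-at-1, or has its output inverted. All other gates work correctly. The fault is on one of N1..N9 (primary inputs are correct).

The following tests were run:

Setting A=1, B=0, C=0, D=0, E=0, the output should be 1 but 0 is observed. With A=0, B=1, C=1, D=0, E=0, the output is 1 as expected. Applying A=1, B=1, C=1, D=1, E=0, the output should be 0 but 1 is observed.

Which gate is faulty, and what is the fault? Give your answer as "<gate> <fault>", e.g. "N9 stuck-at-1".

Fault-free values for test 1 (A=1, B=0, C=0, D=0, E=0): N1=0, N2=0, N3=1, N4=0, N5=1, N6=0, N7=1, N8=1, N9=1, giving Y=1. Observed 0.
Test 1: faults giving observed 0 are {N1 stuck-at-1, N1 inverted output, N8 stuck-at-0, N8 inverted output, N9 stuck-at-0, N9 inverted output}.
Test 2 (A=0, B=1, C=1, D=0, E=0): fault-free N1=0, N2=1, N3=1, N4=0, N5=1, N6=1, N7=1, N8=1, N9=1 → 1; observed 1. Eliminates N8 stuck-at-0, N8 inverted output, N9 stuck-at-0, N9 inverted output.
Test 3 (A=1, B=1, C=1, D=1, E=0): fault-free N1=1, N2=1, N3=0, N4=0, N5=0, N6=1, N7=1, N8=0, N9=0 → 0; observed 1. Eliminates N1 stuck-at-1.
Only N1 inverted output is consistent with every test.

N1 inverted output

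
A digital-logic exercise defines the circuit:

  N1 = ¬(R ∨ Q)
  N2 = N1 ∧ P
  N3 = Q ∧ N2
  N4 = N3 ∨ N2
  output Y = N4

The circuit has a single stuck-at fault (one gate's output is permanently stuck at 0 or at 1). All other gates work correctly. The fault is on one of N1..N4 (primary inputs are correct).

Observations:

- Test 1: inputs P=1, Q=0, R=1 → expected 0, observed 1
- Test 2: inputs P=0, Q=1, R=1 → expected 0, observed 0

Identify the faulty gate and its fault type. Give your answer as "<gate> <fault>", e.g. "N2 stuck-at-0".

N1 stuck-at-1

Fault-free values for test 1 (P=1, Q=0, R=1): N1=0, N2=0, N3=0, N4=0, giving Y=0. Observed 1.
Test 1: faults giving observed 1 are {N1 stuck-at-1, N2 stuck-at-1, N3 stuck-at-1, N4 stuck-at-1}.
Test 2 (P=0, Q=1, R=1): fault-free N1=0, N2=0, N3=0, N4=0 → 0; observed 0. Eliminates N2 stuck-at-1, N3 stuck-at-1, N4 stuck-at-1.
Only N1 stuck-at-1 is consistent with every test.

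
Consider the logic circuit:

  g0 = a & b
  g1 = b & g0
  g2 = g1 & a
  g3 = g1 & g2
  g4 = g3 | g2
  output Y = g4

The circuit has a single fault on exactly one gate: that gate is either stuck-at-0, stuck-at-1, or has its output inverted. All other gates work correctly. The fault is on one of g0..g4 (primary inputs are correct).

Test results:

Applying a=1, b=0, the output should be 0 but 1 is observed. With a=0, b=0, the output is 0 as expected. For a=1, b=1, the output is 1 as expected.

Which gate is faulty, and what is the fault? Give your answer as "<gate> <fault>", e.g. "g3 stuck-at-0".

g1 stuck-at-1

Fault-free values for test 1 (a=1, b=0): g0=0, g1=0, g2=0, g3=0, g4=0, giving Y=0. Observed 1.
Test 1: faults giving observed 1 are {g1 stuck-at-1, g1 inverted output, g2 stuck-at-1, g2 inverted output, g3 stuck-at-1, g3 inverted output, g4 stuck-at-1, g4 inverted output}.
Test 2 (a=0, b=0): fault-free g0=0, g1=0, g2=0, g3=0, g4=0 → 0; observed 0. Eliminates g2 stuck-at-1, g2 inverted output, g3 stuck-at-1, g3 inverted output, g4 stuck-at-1, g4 inverted output.
Test 3 (a=1, b=1): fault-free g0=1, g1=1, g2=1, g3=1, g4=1 → 1; observed 1. Eliminates g1 inverted output.
Only g1 stuck-at-1 is consistent with every test.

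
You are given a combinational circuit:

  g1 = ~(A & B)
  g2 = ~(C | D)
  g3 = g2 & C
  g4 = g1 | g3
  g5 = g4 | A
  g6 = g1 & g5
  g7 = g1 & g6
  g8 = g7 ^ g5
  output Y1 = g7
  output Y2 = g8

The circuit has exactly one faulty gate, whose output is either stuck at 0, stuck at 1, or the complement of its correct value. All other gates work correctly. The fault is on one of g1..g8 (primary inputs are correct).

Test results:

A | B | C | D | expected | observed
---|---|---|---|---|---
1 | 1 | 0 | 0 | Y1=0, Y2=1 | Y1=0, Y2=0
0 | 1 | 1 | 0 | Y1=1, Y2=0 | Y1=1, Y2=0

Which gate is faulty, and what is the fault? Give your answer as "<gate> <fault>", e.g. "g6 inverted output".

g8 stuck-at-0

Fault-free values for test 1 (A=1, B=1, C=0, D=0): g1=0, g2=1, g3=0, g4=0, g5=1, g6=0, g7=0, g8=1, giving Y1=0, Y2=1. Observed Y1=0, Y2=0.
Test 1: faults giving observed Y1=0, Y2=0 are {g5 stuck-at-0, g5 inverted output, g8 stuck-at-0, g8 inverted output}.
Test 2 (A=0, B=1, C=1, D=0): fault-free g1=1, g2=0, g3=0, g4=1, g5=1, g6=1, g7=1, g8=0 → Y1=1, Y2=0; observed Y1=1, Y2=0. Eliminates g5 stuck-at-0, g5 inverted output, g8 inverted output.
Only g8 stuck-at-0 is consistent with every test.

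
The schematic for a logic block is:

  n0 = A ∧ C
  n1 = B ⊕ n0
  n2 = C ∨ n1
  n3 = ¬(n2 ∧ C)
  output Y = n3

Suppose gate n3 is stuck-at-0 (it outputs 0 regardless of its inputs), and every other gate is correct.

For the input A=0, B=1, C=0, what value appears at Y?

Propagate with n3 forced: n0=0, n1=1, n2=1, n3=0 [stuck-at-0].
So Y = 0. (Without the fault it would be 1.)

0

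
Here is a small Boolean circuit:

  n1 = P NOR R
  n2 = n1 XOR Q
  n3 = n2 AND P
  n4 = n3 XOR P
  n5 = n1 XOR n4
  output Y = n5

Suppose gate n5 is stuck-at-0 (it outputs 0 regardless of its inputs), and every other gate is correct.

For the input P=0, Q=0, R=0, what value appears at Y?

0

Propagate with n5 forced: n1=1, n2=1, n3=0, n4=0, n5=0 [stuck-at-0].
So Y = 0. (Without the fault it would be 1.)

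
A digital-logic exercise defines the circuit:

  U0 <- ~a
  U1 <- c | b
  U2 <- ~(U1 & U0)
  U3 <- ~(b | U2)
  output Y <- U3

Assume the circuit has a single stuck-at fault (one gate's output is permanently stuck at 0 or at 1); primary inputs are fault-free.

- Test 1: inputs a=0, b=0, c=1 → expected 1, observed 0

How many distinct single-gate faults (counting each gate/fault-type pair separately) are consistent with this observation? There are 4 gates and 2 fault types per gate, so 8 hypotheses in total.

4

Fault-free: U0=1, U1=1, U2=0, U3=1 → 1. Observed 0.
  U0 stuck-at-0: output 0 ✓
  U0 stuck-at-1: output 1 ✗
  U1 stuck-at-0: output 0 ✓
  U1 stuck-at-1: output 1 ✗
  U2 stuck-at-0: output 1 ✗
  U2 stuck-at-1: output 0 ✓
  U3 stuck-at-0: output 0 ✓
  U3 stuck-at-1: output 1 ✗
Consistent faults: {U0 stuck-at-0, U1 stuck-at-0, U2 stuck-at-1, U3 stuck-at-0} — 4 in all.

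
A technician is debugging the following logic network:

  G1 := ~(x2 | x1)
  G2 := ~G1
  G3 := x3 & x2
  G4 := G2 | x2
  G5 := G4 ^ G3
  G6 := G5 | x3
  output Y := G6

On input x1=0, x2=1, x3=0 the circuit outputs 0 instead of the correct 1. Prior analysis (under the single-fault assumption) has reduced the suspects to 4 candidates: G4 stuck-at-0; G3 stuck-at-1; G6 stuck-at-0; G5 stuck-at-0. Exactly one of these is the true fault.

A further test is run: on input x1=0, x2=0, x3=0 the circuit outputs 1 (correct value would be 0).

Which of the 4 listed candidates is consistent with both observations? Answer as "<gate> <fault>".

Evaluate each candidate on input x1=0, x2=0, x3=0:
  G4 stuck-at-0: G1=1, G2=0, G3=0, G4=0 [stuck-at-0], G5=0, G6=0 → 0 — eliminated
  G3 stuck-at-1: G1=1, G2=0, G3=1 [stuck-at-1], G4=0, G5=1, G6=1 → 1 — matches
  G6 stuck-at-0: G1=1, G2=0, G3=0, G4=0, G5=0, G6=0 [stuck-at-0] → 0 — eliminated
  G5 stuck-at-0: G1=1, G2=0, G3=0, G4=0, G5=0 [stuck-at-0], G6=0 → 0 — eliminated
Only G3 stuck-at-1 reproduces the observed 1.

G3 stuck-at-1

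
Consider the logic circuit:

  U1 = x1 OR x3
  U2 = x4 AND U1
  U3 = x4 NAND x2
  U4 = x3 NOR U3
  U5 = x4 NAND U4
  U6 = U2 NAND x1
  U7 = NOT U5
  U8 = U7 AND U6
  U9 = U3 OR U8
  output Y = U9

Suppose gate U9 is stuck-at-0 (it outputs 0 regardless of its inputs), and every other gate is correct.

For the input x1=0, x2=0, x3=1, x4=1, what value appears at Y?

0

Propagate with U9 forced: U1=1, U2=1, U3=1, U4=0, U5=1, U6=1, U7=0, U8=0, U9=0 [stuck-at-0].
So Y = 0. (Without the fault it would be 1.)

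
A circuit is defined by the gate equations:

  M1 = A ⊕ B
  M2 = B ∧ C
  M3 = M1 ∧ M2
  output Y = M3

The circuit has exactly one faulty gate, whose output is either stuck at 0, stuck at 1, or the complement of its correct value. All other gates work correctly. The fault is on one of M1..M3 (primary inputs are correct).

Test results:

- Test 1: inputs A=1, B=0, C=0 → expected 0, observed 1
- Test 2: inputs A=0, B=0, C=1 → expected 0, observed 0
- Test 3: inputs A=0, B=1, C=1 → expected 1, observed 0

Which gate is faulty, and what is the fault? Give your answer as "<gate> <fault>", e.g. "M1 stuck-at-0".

M2 inverted output

Fault-free values for test 1 (A=1, B=0, C=0): M1=1, M2=0, M3=0, giving Y=0. Observed 1.
Test 1: faults giving observed 1 are {M2 stuck-at-1, M2 inverted output, M3 stuck-at-1, M3 inverted output}.
Test 2 (A=0, B=0, C=1): fault-free M1=0, M2=0, M3=0 → 0; observed 0. Eliminates M3 stuck-at-1, M3 inverted output.
Test 3 (A=0, B=1, C=1): fault-free M1=1, M2=1, M3=1 → 1; observed 0. Eliminates M2 stuck-at-1.
Only M2 inverted output is consistent with every test.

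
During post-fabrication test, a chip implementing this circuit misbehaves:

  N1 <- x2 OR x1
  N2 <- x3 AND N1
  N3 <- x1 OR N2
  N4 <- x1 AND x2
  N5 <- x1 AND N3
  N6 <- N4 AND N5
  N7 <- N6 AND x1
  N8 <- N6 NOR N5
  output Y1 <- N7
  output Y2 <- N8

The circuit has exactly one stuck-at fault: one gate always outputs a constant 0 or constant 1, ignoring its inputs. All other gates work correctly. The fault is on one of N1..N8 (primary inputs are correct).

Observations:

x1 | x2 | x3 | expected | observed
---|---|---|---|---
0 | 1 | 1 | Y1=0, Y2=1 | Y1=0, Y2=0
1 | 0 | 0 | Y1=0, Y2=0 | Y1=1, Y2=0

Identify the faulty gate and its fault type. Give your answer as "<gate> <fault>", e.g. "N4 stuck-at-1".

Fault-free values for test 1 (x1=0, x2=1, x3=1): N1=1, N2=1, N3=1, N4=0, N5=0, N6=0, N7=0, N8=1, giving Y1=0, Y2=1. Observed Y1=0, Y2=0.
Test 1: faults giving observed Y1=0, Y2=0 are {N5 stuck-at-1, N6 stuck-at-1, N8 stuck-at-0}.
Test 2 (x1=1, x2=0, x3=0): fault-free N1=1, N2=0, N3=1, N4=0, N5=1, N6=0, N7=0, N8=0 → Y1=0, Y2=0; observed Y1=1, Y2=0. Eliminates N5 stuck-at-1, N8 stuck-at-0.
Only N6 stuck-at-1 is consistent with every test.

N6 stuck-at-1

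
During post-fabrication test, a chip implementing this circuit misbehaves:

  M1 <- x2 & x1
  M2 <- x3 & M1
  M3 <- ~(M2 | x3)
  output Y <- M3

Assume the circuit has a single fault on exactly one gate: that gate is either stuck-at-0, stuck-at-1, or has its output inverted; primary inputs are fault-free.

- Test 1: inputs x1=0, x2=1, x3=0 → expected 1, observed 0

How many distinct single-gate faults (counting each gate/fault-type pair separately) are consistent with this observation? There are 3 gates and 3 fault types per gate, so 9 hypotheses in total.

Fault-free: M1=0, M2=0, M3=1 → 1. Observed 0.
  M1 stuck-at-0: output 1 ✗
  M1 stuck-at-1: output 1 ✗
  M1 inverted output: output 1 ✗
  M2 stuck-at-0: output 1 ✗
  M2 stuck-at-1: output 0 ✓
  M2 inverted output: output 0 ✓
  M3 stuck-at-0: output 0 ✓
  M3 stuck-at-1: output 1 ✗
  M3 inverted output: output 0 ✓
Consistent faults: {M2 stuck-at-1, M2 inverted output, M3 stuck-at-0, M3 inverted output} — 4 in all.

4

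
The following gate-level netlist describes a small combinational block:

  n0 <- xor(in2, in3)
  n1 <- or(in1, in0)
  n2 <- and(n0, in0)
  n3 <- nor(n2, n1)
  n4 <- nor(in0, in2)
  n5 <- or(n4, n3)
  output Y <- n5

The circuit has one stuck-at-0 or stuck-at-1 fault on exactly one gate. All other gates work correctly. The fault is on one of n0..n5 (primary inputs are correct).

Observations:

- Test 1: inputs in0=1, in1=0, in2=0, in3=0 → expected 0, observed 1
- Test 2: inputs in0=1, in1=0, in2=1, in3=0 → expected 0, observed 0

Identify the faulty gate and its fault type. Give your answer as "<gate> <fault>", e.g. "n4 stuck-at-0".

Fault-free values for test 1 (in0=1, in1=0, in2=0, in3=0): n0=0, n1=1, n2=0, n3=0, n4=0, n5=0, giving Y=0. Observed 1.
Test 1: faults giving observed 1 are {n1 stuck-at-0, n3 stuck-at-1, n4 stuck-at-1, n5 stuck-at-1}.
Test 2 (in0=1, in1=0, in2=1, in3=0): fault-free n0=1, n1=1, n2=1, n3=0, n4=0, n5=0 → 0; observed 0. Eliminates n3 stuck-at-1, n4 stuck-at-1, n5 stuck-at-1.
Only n1 stuck-at-0 is consistent with every test.

n1 stuck-at-0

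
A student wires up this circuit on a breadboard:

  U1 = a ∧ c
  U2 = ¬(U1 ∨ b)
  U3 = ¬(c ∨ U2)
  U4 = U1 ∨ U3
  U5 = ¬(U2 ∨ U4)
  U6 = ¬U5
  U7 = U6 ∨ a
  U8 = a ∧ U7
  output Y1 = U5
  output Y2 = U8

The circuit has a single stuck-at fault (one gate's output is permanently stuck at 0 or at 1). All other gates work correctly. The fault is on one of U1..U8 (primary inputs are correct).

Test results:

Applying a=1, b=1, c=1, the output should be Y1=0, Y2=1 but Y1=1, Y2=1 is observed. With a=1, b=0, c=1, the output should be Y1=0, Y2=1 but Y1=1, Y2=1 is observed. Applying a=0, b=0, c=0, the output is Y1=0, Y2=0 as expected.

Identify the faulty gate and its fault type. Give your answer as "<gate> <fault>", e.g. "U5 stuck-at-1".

Fault-free values for test 1 (a=1, b=1, c=1): U1=1, U2=0, U3=0, U4=1, U5=0, U6=1, U7=1, U8=1, giving Y1=0, Y2=1. Observed Y1=1, Y2=1.
Test 1: faults giving observed Y1=1, Y2=1 are {U1 stuck-at-0, U4 stuck-at-0, U5 stuck-at-1}.
Test 2 (a=1, b=0, c=1): fault-free U1=1, U2=0, U3=0, U4=1, U5=0, U6=1, U7=1, U8=1 → Y1=0, Y2=1; observed Y1=1, Y2=1. Eliminates U1 stuck-at-0.
Test 3 (a=0, b=0, c=0): fault-free U1=0, U2=1, U3=0, U4=0, U5=0, U6=1, U7=1, U8=0 → Y1=0, Y2=0; observed Y1=0, Y2=0. Eliminates U5 stuck-at-1.
Only U4 stuck-at-0 is consistent with every test.

U4 stuck-at-0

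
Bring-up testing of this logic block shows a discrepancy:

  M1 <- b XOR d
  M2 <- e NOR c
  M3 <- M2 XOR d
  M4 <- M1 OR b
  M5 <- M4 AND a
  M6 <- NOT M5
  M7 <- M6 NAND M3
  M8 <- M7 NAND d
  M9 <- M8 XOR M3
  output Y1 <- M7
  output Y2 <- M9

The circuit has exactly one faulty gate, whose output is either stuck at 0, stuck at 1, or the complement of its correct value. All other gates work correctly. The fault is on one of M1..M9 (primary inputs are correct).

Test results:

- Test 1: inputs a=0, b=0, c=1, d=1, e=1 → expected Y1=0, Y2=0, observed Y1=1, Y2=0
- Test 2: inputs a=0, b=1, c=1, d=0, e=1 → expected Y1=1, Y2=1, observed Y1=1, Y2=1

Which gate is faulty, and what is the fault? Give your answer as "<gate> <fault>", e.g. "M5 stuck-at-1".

Fault-free values for test 1 (a=0, b=0, c=1, d=1, e=1): M1=1, M2=0, M3=1, M4=1, M5=0, M6=1, M7=0, M8=1, M9=0, giving Y1=0, Y2=0. Observed Y1=1, Y2=0.
Test 1: faults giving observed Y1=1, Y2=0 are {M2 stuck-at-1, M2 inverted output, M3 stuck-at-0, M3 inverted output}.
Test 2 (a=0, b=1, c=1, d=0, e=1): fault-free M1=1, M2=0, M3=0, M4=1, M5=0, M6=1, M7=1, M8=1, M9=1 → Y1=1, Y2=1; observed Y1=1, Y2=1. Eliminates M2 stuck-at-1, M2 inverted output, M3 inverted output.
Only M3 stuck-at-0 is consistent with every test.

M3 stuck-at-0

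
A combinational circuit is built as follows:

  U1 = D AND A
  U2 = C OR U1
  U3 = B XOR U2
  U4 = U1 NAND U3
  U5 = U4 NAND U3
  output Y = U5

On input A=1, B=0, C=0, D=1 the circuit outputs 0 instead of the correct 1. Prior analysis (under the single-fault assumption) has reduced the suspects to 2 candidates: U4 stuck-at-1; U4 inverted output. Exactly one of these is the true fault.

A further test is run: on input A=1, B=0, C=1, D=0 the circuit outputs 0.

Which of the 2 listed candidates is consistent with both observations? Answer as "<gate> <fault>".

U4 stuck-at-1

Evaluate each candidate on input A=1, B=0, C=1, D=0:
  U4 stuck-at-1: U1=0, U2=1, U3=1, U4=1 [stuck-at-1], U5=0 → 0 — matches
  U4 inverted output: U1=0, U2=1, U3=1, U4=0 [inverted output], U5=1 → 1 — eliminated
Only U4 stuck-at-1 reproduces the observed 0.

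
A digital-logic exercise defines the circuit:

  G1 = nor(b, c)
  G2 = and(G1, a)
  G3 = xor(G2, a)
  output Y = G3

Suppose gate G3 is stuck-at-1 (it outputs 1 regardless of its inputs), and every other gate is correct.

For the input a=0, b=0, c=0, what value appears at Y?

Propagate with G3 forced: G1=1, G2=0, G3=1 [stuck-at-1].
So Y = 1. (Without the fault it would be 0.)

1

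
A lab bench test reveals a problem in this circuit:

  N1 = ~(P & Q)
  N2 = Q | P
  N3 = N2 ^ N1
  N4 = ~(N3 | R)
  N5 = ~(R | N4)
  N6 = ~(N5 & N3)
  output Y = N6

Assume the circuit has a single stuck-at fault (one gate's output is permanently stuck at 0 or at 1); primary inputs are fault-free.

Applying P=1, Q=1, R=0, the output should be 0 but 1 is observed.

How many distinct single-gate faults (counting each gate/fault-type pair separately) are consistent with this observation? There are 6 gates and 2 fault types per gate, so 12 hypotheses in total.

Fault-free: N1=0, N2=1, N3=1, N4=0, N5=1, N6=0 → 0. Observed 1.
  N1 stuck-at-0: output 0 ✗
  N1 stuck-at-1: output 1 ✓
  N2 stuck-at-0: output 1 ✓
  N2 stuck-at-1: output 0 ✗
  N3 stuck-at-0: output 1 ✓
  N3 stuck-at-1: output 0 ✗
  N4 stuck-at-0: output 0 ✗
  N4 stuck-at-1: output 1 ✓
  N5 stuck-at-0: output 1 ✓
  N5 stuck-at-1: output 0 ✗
  N6 stuck-at-0: output 0 ✗
  N6 stuck-at-1: output 1 ✓
Consistent faults: {N1 stuck-at-1, N2 stuck-at-0, N3 stuck-at-0, N4 stuck-at-1, N5 stuck-at-0, N6 stuck-at-1} — 6 in all.

6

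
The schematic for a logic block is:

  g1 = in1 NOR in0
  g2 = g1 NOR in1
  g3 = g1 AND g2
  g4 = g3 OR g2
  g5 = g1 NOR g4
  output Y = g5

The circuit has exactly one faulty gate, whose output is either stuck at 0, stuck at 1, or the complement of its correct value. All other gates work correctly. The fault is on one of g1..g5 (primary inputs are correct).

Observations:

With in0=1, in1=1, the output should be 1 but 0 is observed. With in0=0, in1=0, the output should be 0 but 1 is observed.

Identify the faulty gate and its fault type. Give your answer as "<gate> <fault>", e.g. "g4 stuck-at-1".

Fault-free values for test 1 (in0=1, in1=1): g1=0, g2=0, g3=0, g4=0, g5=1, giving Y=1. Observed 0.
Test 1: faults giving observed 0 are {g1 stuck-at-1, g1 inverted output, g2 stuck-at-1, g2 inverted output, g3 stuck-at-1, g3 inverted output, g4 stuck-at-1, g4 inverted output, g5 stuck-at-0, g5 inverted output}.
Test 2 (in0=0, in1=0): fault-free g1=1, g2=0, g3=0, g4=0, g5=0 → 0; observed 1. Eliminates g1 stuck-at-1, g1 inverted output, g2 stuck-at-1, g2 inverted output, g3 stuck-at-1, g3 inverted output, g4 stuck-at-1, g4 inverted output, g5 stuck-at-0.
Only g5 inverted output is consistent with every test.

g5 inverted output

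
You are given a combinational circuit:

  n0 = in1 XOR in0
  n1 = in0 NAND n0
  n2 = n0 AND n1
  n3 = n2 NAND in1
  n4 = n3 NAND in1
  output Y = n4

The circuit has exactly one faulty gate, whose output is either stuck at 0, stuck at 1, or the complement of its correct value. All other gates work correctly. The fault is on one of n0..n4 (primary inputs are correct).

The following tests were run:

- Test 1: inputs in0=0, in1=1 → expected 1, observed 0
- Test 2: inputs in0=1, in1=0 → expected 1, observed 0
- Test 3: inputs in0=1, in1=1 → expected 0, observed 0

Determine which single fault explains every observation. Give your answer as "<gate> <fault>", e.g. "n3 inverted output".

n4 stuck-at-0

Fault-free values for test 1 (in0=0, in1=1): n0=1, n1=1, n2=1, n3=0, n4=1, giving Y=1. Observed 0.
Test 1: faults giving observed 0 are {n0 stuck-at-0, n0 inverted output, n1 stuck-at-0, n1 inverted output, n2 stuck-at-0, n2 inverted output, n3 stuck-at-1, n3 inverted output, n4 stuck-at-0, n4 inverted output}.
Test 2 (in0=1, in1=0): fault-free n0=1, n1=0, n2=0, n3=1, n4=1 → 1; observed 0. Eliminates n0 stuck-at-0, n0 inverted output, n1 stuck-at-0, n1 inverted output, n2 stuck-at-0, n2 inverted output, n3 stuck-at-1, n3 inverted output.
Test 3 (in0=1, in1=1): fault-free n0=0, n1=1, n2=0, n3=1, n4=0 → 0; observed 0. Eliminates n4 inverted output.
Only n4 stuck-at-0 is consistent with every test.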